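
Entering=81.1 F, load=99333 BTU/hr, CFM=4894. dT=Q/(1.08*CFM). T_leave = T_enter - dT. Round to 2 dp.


dT = 99333/(1.08*4894) = 18.7934
T_leave = 81.1 - 18.7934 = 62.31 F

62.31 F


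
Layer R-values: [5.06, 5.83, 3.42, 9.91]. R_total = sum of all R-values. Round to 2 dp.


R_total = 5.06 + 5.83 + 3.42 + 9.91 = 24.22

24.22


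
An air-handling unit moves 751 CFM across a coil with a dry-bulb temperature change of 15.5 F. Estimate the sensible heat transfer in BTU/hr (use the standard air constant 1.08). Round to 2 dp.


Q = 1.08 * 751 * 15.5 = 12571.74 BTU/hr

12571.74 BTU/hr


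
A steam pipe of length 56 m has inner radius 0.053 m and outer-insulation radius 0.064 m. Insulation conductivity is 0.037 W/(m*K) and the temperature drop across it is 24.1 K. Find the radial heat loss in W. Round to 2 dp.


Q = 2*pi*0.037*56*24.1/ln(0.064/0.053) = 1663.66 W

1663.66 W


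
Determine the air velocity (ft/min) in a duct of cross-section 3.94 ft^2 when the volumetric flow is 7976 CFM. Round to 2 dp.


V = 7976 / 3.94 = 2024.37 ft/min

2024.37 ft/min


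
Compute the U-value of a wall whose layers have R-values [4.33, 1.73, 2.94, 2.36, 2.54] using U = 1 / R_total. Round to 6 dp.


R_total = 4.33 + 1.73 + 2.94 + 2.36 + 2.54 = 13.90
U = 1/13.90 = 0.071942

0.071942


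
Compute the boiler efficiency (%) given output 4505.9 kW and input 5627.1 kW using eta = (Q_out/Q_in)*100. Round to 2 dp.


eta = (4505.9/5627.1)*100 = 80.07 %

80.07 %


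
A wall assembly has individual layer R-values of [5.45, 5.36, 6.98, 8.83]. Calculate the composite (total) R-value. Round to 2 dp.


R_total = 5.45 + 5.36 + 6.98 + 8.83 = 26.62

26.62


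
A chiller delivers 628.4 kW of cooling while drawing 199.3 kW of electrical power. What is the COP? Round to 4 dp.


COP = 628.4 / 199.3 = 3.1530

3.1530


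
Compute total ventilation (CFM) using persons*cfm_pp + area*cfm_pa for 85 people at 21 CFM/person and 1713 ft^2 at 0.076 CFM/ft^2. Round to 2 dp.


Total = 85*21 + 1713*0.076 = 1915.19 CFM

1915.19 CFM


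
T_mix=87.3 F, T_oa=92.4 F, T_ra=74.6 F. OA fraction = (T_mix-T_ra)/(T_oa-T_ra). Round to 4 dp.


frac = (87.3 - 74.6) / (92.4 - 74.6) = 0.7135

0.7135


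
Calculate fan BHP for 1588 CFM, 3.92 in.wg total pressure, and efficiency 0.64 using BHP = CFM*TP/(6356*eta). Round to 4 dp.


BHP = 1588 * 3.92 / (6356 * 0.64) = 1.5303 hp

1.5303 hp


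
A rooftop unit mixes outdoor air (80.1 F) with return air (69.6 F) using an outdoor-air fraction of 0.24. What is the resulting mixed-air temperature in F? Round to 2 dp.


T_mix = 0.24*80.1 + 0.76*69.6 = 72.12 F

72.12 F


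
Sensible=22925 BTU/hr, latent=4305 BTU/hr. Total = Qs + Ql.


Qt = 22925 + 4305 = 27230 BTU/hr

27230 BTU/hr


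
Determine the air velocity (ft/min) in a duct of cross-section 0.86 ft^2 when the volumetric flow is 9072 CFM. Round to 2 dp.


V = 9072 / 0.86 = 10548.84 ft/min

10548.84 ft/min


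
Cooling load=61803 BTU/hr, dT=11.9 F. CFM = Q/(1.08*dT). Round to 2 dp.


CFM = 61803 / (1.08 * 11.9) = 4808.82

4808.82 CFM


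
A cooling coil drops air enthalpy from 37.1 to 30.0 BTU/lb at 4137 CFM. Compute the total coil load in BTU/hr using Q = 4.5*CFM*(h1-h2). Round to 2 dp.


Q = 4.5 * 4137 * (37.1 - 30.0) = 132177.15 BTU/hr

132177.15 BTU/hr


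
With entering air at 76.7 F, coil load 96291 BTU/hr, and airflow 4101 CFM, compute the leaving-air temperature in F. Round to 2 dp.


dT = 96291/(1.08*4101) = 21.7406
T_leave = 76.7 - 21.7406 = 54.96 F

54.96 F


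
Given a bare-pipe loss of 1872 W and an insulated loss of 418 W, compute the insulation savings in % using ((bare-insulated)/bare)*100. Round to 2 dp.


Savings = ((1872-418)/1872)*100 = 77.67 %

77.67 %


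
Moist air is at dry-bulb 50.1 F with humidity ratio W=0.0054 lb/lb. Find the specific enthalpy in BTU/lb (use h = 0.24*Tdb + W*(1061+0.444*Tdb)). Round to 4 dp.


h = 0.24*50.1 + 0.0054*(1061+0.444*50.1) = 17.8735 BTU/lb

17.8735 BTU/lb


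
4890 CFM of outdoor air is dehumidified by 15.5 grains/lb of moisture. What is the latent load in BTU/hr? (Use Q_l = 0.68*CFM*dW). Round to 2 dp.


Q = 0.68 * 4890 * 15.5 = 51540.60 BTU/hr

51540.60 BTU/hr


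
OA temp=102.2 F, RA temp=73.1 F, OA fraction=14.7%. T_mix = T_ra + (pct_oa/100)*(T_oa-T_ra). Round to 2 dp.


T_mix = 73.1 + (14.7/100)*(102.2-73.1) = 77.38 F

77.38 F


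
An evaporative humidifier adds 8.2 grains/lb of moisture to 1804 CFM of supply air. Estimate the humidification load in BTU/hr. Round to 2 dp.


Q = 0.68 * 1804 * 8.2 = 10059.10 BTU/hr

10059.10 BTU/hr


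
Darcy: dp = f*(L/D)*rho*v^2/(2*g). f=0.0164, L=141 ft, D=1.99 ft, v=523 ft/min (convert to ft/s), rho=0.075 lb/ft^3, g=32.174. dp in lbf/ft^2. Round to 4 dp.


v_fps = 523/60 = 8.7167 ft/s
dp = 0.0164*(141/1.99)*0.075*8.7167^2/(2*32.174) = 0.1029 lbf/ft^2

0.1029 lbf/ft^2


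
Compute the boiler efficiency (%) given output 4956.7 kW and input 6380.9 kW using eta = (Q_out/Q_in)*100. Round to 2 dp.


eta = (4956.7/6380.9)*100 = 77.68 %

77.68 %


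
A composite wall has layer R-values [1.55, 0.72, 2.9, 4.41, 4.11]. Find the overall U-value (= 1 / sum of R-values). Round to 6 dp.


R_total = 1.55 + 0.72 + 2.9 + 4.41 + 4.11 = 13.69
U = 1/13.69 = 0.073046

0.073046


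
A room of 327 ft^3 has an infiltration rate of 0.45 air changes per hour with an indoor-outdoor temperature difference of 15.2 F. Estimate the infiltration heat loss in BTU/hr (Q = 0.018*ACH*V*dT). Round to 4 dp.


Q = 0.018 * 0.45 * 327 * 15.2 = 40.2602 BTU/hr

40.2602 BTU/hr


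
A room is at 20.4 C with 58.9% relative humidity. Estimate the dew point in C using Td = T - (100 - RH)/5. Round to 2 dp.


Td = 20.4 - (100-58.9)/5 = 12.18 C

12.18 C


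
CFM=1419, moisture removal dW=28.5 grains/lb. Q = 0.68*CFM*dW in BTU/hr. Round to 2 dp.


Q = 0.68 * 1419 * 28.5 = 27500.22 BTU/hr

27500.22 BTU/hr


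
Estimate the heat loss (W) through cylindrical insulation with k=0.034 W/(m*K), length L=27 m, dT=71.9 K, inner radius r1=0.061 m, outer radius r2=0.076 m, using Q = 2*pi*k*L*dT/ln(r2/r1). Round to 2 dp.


Q = 2*pi*0.034*27*71.9/ln(0.076/0.061) = 1886.28 W

1886.28 W


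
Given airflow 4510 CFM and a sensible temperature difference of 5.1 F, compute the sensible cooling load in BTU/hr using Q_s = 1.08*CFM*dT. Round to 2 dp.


Q = 1.08 * 4510 * 5.1 = 24841.08 BTU/hr

24841.08 BTU/hr


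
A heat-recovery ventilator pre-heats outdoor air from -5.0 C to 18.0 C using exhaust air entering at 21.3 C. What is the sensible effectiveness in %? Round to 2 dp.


eff = (18.0-(-5.0))/(21.3-(-5.0))*100 = 87.45 %

87.45 %


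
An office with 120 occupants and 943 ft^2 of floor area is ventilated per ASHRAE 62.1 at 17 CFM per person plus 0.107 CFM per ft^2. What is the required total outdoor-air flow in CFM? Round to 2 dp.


Total = 120*17 + 943*0.107 = 2140.90 CFM

2140.90 CFM


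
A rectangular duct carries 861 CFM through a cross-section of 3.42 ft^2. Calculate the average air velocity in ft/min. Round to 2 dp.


V = 861 / 3.42 = 251.75 ft/min

251.75 ft/min


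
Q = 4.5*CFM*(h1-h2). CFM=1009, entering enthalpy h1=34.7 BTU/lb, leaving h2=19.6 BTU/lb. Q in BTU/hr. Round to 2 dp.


Q = 4.5 * 1009 * (34.7 - 19.6) = 68561.55 BTU/hr

68561.55 BTU/hr


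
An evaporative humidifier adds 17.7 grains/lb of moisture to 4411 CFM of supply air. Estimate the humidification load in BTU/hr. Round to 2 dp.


Q = 0.68 * 4411 * 17.7 = 53090.80 BTU/hr

53090.80 BTU/hr


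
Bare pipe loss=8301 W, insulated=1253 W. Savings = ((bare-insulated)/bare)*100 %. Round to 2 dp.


Savings = ((8301-1253)/8301)*100 = 84.91 %

84.91 %


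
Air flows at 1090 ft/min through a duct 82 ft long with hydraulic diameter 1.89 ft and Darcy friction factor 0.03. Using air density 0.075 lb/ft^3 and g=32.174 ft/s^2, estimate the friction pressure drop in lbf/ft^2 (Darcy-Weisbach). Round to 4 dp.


v_fps = 1090/60 = 18.1667 ft/s
dp = 0.03*(82/1.89)*0.075*18.1667^2/(2*32.174) = 0.5007 lbf/ft^2

0.5007 lbf/ft^2


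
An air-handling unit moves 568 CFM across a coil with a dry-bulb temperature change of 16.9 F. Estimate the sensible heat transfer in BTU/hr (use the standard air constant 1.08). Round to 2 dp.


Q = 1.08 * 568 * 16.9 = 10367.14 BTU/hr

10367.14 BTU/hr


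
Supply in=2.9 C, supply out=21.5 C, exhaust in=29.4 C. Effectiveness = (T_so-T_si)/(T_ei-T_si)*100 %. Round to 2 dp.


eff = (21.5-2.9)/(29.4-2.9)*100 = 70.19 %

70.19 %


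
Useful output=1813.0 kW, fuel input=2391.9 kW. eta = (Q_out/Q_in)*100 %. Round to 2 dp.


eta = (1813.0/2391.9)*100 = 75.80 %

75.80 %


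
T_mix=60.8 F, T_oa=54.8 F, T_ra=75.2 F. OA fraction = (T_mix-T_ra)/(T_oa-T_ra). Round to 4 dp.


frac = (60.8 - 75.2) / (54.8 - 75.2) = 0.7059

0.7059


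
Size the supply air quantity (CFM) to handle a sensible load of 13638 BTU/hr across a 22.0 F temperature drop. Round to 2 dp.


CFM = 13638 / (1.08 * 22.0) = 573.99

573.99 CFM


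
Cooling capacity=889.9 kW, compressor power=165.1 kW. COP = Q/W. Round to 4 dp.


COP = 889.9 / 165.1 = 5.3901

5.3901


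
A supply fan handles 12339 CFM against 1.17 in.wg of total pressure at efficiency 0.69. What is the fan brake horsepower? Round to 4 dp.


BHP = 12339 * 1.17 / (6356 * 0.69) = 3.2918 hp

3.2918 hp


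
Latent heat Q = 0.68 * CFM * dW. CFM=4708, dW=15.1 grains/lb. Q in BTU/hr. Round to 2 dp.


Q = 0.68 * 4708 * 15.1 = 48341.74 BTU/hr

48341.74 BTU/hr


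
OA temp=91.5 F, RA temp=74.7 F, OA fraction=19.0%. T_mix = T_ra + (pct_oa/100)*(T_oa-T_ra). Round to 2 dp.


T_mix = 74.7 + (19.0/100)*(91.5-74.7) = 77.89 F

77.89 F


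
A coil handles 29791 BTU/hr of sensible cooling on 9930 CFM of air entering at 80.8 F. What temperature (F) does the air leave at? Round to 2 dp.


dT = 29791/(1.08*9930) = 2.7779
T_leave = 80.8 - 2.7779 = 78.02 F

78.02 F


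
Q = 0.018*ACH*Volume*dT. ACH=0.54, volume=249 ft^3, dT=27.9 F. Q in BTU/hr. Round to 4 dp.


Q = 0.018 * 0.54 * 249 * 27.9 = 67.5258 BTU/hr

67.5258 BTU/hr


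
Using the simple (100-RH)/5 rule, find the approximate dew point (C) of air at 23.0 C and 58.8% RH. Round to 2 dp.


Td = 23.0 - (100-58.8)/5 = 14.76 C

14.76 C


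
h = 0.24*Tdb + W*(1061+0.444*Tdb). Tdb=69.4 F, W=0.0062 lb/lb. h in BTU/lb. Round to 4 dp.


h = 0.24*69.4 + 0.0062*(1061+0.444*69.4) = 23.4252 BTU/lb

23.4252 BTU/lb


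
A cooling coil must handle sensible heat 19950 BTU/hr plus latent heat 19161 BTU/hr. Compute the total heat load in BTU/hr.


Qt = 19950 + 19161 = 39111 BTU/hr

39111 BTU/hr


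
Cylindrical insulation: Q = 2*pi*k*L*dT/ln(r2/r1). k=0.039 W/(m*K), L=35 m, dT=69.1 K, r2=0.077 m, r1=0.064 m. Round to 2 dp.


Q = 2*pi*0.039*35*69.1/ln(0.077/0.064) = 3204.80 W

3204.80 W


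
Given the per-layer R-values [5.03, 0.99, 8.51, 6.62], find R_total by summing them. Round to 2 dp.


R_total = 5.03 + 0.99 + 8.51 + 6.62 = 21.15

21.15


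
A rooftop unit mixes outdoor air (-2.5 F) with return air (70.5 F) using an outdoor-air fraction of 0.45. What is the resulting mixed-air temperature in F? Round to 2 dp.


T_mix = 0.45*(-2.5) + 0.55*70.5 = 37.65 F

37.65 F


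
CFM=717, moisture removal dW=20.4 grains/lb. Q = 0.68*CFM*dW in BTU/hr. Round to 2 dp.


Q = 0.68 * 717 * 20.4 = 9946.22 BTU/hr

9946.22 BTU/hr


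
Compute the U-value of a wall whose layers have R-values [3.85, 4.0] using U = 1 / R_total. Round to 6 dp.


R_total = 3.85 + 4.0 = 7.85
U = 1/7.85 = 0.127389

0.127389


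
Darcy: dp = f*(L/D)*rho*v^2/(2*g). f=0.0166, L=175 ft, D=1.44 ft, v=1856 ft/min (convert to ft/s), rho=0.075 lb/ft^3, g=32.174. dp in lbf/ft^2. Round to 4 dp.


v_fps = 1856/60 = 30.9333 ft/s
dp = 0.0166*(175/1.44)*0.075*30.9333^2/(2*32.174) = 2.2499 lbf/ft^2

2.2499 lbf/ft^2


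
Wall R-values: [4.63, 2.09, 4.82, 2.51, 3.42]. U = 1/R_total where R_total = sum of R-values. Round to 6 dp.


R_total = 4.63 + 2.09 + 4.82 + 2.51 + 3.42 = 17.47
U = 1/17.47 = 0.057241

0.057241


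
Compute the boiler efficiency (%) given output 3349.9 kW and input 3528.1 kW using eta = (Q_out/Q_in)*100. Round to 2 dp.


eta = (3349.9/3528.1)*100 = 94.95 %

94.95 %


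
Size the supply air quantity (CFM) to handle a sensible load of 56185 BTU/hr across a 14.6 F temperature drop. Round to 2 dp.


CFM = 56185 / (1.08 * 14.6) = 3563.23

3563.23 CFM


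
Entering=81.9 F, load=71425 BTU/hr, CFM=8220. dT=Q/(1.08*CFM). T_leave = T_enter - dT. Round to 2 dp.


dT = 71425/(1.08*8220) = 8.0455
T_leave = 81.9 - 8.0455 = 73.85 F

73.85 F


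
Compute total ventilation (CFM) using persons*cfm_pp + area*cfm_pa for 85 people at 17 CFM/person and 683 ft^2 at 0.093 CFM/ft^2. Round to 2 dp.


Total = 85*17 + 683*0.093 = 1508.52 CFM

1508.52 CFM


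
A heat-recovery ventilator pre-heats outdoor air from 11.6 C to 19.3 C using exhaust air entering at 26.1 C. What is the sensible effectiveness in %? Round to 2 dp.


eff = (19.3-11.6)/(26.1-11.6)*100 = 53.10 %

53.10 %


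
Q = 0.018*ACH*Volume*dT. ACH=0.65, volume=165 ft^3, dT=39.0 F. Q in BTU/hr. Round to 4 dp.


Q = 0.018 * 0.65 * 165 * 39.0 = 75.2895 BTU/hr

75.2895 BTU/hr


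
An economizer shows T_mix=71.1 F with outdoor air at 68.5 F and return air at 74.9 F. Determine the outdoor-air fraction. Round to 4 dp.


frac = (71.1 - 74.9) / (68.5 - 74.9) = 0.5938

0.5938


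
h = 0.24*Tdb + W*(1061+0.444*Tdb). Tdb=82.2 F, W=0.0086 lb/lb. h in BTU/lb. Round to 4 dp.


h = 0.24*82.2 + 0.0086*(1061+0.444*82.2) = 29.1665 BTU/lb

29.1665 BTU/lb


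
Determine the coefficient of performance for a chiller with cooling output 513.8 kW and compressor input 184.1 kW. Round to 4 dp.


COP = 513.8 / 184.1 = 2.7909

2.7909


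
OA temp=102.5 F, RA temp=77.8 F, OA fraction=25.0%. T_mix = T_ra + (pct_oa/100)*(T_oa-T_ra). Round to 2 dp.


T_mix = 77.8 + (25.0/100)*(102.5-77.8) = 83.98 F

83.98 F


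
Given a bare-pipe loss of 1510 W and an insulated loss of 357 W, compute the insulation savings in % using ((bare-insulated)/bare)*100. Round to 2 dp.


Savings = ((1510-357)/1510)*100 = 76.36 %

76.36 %


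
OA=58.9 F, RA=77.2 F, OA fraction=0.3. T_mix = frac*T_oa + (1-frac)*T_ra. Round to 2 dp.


T_mix = 0.3*58.9 + 0.7*77.2 = 71.71 F

71.71 F


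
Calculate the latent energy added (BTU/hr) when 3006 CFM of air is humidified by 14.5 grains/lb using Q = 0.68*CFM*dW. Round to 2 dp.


Q = 0.68 * 3006 * 14.5 = 29639.16 BTU/hr

29639.16 BTU/hr


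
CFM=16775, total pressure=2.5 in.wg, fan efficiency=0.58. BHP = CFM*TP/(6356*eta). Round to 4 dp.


BHP = 16775 * 2.5 / (6356 * 0.58) = 11.3760 hp

11.3760 hp


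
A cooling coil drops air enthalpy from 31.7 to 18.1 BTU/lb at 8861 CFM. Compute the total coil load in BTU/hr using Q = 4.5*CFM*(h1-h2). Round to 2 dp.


Q = 4.5 * 8861 * (31.7 - 18.1) = 542293.20 BTU/hr

542293.20 BTU/hr


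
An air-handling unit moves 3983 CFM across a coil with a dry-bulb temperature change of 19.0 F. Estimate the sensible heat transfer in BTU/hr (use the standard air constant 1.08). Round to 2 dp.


Q = 1.08 * 3983 * 19.0 = 81731.16 BTU/hr

81731.16 BTU/hr


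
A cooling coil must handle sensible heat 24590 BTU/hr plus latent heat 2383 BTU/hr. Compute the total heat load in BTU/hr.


Qt = 24590 + 2383 = 26973 BTU/hr

26973 BTU/hr


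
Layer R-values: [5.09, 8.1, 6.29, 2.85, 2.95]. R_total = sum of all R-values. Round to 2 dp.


R_total = 5.09 + 8.1 + 6.29 + 2.85 + 2.95 = 25.28

25.28


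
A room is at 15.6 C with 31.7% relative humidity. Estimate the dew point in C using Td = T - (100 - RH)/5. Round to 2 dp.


Td = 15.6 - (100-31.7)/5 = 1.94 C

1.94 C


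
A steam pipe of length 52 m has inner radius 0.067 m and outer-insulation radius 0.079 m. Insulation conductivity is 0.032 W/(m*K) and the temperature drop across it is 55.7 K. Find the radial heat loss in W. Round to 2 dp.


Q = 2*pi*0.032*52*55.7/ln(0.079/0.067) = 3534.67 W

3534.67 W


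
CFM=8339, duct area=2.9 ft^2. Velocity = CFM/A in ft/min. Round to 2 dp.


V = 8339 / 2.9 = 2875.52 ft/min

2875.52 ft/min


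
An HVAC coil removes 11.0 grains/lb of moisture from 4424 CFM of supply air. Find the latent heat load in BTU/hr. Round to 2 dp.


Q = 0.68 * 4424 * 11.0 = 33091.52 BTU/hr

33091.52 BTU/hr


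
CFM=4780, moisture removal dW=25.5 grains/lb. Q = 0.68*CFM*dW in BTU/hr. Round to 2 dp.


Q = 0.68 * 4780 * 25.5 = 82885.20 BTU/hr

82885.20 BTU/hr


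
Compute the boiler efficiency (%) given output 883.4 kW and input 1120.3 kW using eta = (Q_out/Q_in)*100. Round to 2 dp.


eta = (883.4/1120.3)*100 = 78.85 %

78.85 %


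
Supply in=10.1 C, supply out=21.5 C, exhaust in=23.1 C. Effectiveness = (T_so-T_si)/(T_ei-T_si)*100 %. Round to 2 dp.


eff = (21.5-10.1)/(23.1-10.1)*100 = 87.69 %

87.69 %


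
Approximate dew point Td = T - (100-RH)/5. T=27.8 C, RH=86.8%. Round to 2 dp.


Td = 27.8 - (100-86.8)/5 = 25.16 C

25.16 C


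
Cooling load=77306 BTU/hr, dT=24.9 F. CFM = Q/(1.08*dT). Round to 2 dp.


CFM = 77306 / (1.08 * 24.9) = 2874.68

2874.68 CFM


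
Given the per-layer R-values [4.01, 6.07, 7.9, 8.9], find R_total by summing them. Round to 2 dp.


R_total = 4.01 + 6.07 + 7.9 + 8.9 = 26.88

26.88


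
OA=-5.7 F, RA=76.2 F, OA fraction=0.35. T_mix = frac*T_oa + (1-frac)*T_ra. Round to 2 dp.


T_mix = 0.35*(-5.7) + 0.65*76.2 = 47.54 F

47.54 F


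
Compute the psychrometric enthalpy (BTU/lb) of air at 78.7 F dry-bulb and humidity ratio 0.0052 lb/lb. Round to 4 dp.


h = 0.24*78.7 + 0.0052*(1061+0.444*78.7) = 24.5869 BTU/lb

24.5869 BTU/lb


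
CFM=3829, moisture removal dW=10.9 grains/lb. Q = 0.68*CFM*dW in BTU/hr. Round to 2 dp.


Q = 0.68 * 3829 * 10.9 = 28380.55 BTU/hr

28380.55 BTU/hr


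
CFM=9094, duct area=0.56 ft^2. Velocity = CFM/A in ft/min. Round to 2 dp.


V = 9094 / 0.56 = 16239.29 ft/min

16239.29 ft/min


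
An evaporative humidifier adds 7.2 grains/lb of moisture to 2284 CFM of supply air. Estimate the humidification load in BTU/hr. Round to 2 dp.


Q = 0.68 * 2284 * 7.2 = 11182.46 BTU/hr

11182.46 BTU/hr


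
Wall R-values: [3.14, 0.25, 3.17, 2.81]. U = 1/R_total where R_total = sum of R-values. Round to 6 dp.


R_total = 3.14 + 0.25 + 3.17 + 2.81 = 9.37
U = 1/9.37 = 0.106724

0.106724


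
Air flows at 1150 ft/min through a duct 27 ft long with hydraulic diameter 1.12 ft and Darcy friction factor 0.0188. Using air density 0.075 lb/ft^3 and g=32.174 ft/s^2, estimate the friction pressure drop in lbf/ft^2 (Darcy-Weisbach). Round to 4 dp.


v_fps = 1150/60 = 19.1667 ft/s
dp = 0.0188*(27/1.12)*0.075*19.1667^2/(2*32.174) = 0.1941 lbf/ft^2

0.1941 lbf/ft^2


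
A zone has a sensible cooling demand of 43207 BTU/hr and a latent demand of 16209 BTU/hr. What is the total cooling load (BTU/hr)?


Qt = 43207 + 16209 = 59416 BTU/hr

59416 BTU/hr


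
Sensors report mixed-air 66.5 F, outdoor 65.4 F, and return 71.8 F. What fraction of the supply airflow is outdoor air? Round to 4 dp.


frac = (66.5 - 71.8) / (65.4 - 71.8) = 0.8281

0.8281


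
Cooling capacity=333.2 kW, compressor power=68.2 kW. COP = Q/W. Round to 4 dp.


COP = 333.2 / 68.2 = 4.8856

4.8856


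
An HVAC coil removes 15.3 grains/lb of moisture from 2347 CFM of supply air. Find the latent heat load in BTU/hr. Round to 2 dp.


Q = 0.68 * 2347 * 15.3 = 24418.19 BTU/hr

24418.19 BTU/hr


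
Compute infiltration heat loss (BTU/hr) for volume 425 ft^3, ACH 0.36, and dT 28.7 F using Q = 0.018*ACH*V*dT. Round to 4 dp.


Q = 0.018 * 0.36 * 425 * 28.7 = 79.0398 BTU/hr

79.0398 BTU/hr


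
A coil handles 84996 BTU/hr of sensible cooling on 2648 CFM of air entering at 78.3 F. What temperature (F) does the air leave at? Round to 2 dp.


dT = 84996/(1.08*2648) = 29.7205
T_leave = 78.3 - 29.7205 = 48.58 F

48.58 F


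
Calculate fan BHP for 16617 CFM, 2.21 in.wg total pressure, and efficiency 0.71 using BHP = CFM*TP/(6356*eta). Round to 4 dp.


BHP = 16617 * 2.21 / (6356 * 0.71) = 8.1377 hp

8.1377 hp


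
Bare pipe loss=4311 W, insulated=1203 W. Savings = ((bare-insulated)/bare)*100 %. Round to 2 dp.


Savings = ((4311-1203)/4311)*100 = 72.09 %

72.09 %


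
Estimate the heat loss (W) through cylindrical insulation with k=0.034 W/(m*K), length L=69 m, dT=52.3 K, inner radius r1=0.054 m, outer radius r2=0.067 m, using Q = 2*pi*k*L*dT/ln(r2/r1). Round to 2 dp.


Q = 2*pi*0.034*69*52.3/ln(0.067/0.054) = 3573.90 W

3573.90 W


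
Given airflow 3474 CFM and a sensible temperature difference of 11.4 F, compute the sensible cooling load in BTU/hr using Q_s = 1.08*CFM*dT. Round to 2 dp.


Q = 1.08 * 3474 * 11.4 = 42771.89 BTU/hr

42771.89 BTU/hr


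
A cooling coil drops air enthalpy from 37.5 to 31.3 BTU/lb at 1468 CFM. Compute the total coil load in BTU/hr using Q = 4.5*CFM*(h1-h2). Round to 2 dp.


Q = 4.5 * 1468 * (37.5 - 31.3) = 40957.20 BTU/hr

40957.20 BTU/hr


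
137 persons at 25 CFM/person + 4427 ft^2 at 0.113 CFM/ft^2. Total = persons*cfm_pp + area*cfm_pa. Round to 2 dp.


Total = 137*25 + 4427*0.113 = 3925.25 CFM

3925.25 CFM


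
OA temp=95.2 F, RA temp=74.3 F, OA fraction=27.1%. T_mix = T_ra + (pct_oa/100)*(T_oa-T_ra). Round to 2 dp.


T_mix = 74.3 + (27.1/100)*(95.2-74.3) = 79.96 F

79.96 F


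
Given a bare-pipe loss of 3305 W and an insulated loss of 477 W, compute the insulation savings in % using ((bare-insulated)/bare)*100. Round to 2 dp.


Savings = ((3305-477)/3305)*100 = 85.57 %

85.57 %


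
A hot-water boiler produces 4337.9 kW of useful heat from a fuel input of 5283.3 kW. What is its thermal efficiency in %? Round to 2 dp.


eta = (4337.9/5283.3)*100 = 82.11 %

82.11 %


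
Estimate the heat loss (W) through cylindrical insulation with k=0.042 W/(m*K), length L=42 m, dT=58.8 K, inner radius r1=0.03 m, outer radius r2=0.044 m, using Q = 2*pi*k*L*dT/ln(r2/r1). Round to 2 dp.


Q = 2*pi*0.042*42*58.8/ln(0.044/0.03) = 1701.63 W

1701.63 W


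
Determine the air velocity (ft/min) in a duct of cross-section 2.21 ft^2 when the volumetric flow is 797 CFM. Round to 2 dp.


V = 797 / 2.21 = 360.63 ft/min

360.63 ft/min


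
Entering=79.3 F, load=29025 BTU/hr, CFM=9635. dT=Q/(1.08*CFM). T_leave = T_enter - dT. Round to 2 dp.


dT = 29025/(1.08*9635) = 2.7893
T_leave = 79.3 - 2.7893 = 76.51 F

76.51 F


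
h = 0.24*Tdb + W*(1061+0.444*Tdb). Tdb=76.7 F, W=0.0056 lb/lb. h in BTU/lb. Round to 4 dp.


h = 0.24*76.7 + 0.0056*(1061+0.444*76.7) = 24.5403 BTU/lb

24.5403 BTU/lb


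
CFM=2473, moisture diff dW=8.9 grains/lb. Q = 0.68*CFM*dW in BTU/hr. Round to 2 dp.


Q = 0.68 * 2473 * 8.9 = 14966.60 BTU/hr

14966.60 BTU/hr


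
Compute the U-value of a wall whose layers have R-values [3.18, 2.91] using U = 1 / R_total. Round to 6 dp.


R_total = 3.18 + 2.91 = 6.09
U = 1/6.09 = 0.164204

0.164204


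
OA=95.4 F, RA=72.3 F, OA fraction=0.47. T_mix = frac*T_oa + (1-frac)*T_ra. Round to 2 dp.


T_mix = 0.47*95.4 + 0.53*72.3 = 83.16 F

83.16 F


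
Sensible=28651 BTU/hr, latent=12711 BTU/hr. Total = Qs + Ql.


Qt = 28651 + 12711 = 41362 BTU/hr

41362 BTU/hr


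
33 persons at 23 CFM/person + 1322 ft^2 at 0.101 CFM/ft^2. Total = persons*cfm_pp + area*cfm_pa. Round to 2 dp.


Total = 33*23 + 1322*0.101 = 892.52 CFM

892.52 CFM


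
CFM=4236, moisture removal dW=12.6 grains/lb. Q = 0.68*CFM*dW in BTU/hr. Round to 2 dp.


Q = 0.68 * 4236 * 12.6 = 36294.05 BTU/hr

36294.05 BTU/hr


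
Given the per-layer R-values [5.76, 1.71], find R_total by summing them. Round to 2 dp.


R_total = 5.76 + 1.71 = 7.47

7.47


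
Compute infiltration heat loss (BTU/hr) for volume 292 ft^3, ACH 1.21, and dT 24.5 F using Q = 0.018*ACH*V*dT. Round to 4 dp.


Q = 0.018 * 1.21 * 292 * 24.5 = 155.8141 BTU/hr

155.8141 BTU/hr


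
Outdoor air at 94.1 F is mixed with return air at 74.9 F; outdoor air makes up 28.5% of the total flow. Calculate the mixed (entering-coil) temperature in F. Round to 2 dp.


T_mix = 74.9 + (28.5/100)*(94.1-74.9) = 80.37 F

80.37 F


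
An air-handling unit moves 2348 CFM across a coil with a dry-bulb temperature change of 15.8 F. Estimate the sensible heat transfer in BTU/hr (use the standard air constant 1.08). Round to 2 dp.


Q = 1.08 * 2348 * 15.8 = 40066.27 BTU/hr

40066.27 BTU/hr


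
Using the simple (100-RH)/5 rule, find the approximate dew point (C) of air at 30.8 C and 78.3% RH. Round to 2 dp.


Td = 30.8 - (100-78.3)/5 = 26.46 C

26.46 C


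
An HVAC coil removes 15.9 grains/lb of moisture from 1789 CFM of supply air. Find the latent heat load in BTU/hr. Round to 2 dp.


Q = 0.68 * 1789 * 15.9 = 19342.67 BTU/hr

19342.67 BTU/hr


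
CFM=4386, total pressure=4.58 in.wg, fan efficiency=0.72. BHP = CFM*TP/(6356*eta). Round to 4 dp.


BHP = 4386 * 4.58 / (6356 * 0.72) = 4.3895 hp

4.3895 hp


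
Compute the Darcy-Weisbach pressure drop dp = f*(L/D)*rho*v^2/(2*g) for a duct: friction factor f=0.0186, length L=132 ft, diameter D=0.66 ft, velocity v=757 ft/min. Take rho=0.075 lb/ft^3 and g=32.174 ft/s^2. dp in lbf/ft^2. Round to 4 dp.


v_fps = 757/60 = 12.6167 ft/s
dp = 0.0186*(132/0.66)*0.075*12.6167^2/(2*32.174) = 0.6902 lbf/ft^2

0.6902 lbf/ft^2


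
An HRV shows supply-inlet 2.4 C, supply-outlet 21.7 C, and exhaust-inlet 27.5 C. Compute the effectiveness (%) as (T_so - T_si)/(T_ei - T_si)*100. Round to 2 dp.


eff = (21.7-2.4)/(27.5-2.4)*100 = 76.89 %

76.89 %


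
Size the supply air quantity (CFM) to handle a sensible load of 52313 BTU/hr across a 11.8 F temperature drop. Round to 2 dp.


CFM = 52313 / (1.08 * 11.8) = 4104.91

4104.91 CFM


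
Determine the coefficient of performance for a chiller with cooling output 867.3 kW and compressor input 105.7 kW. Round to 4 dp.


COP = 867.3 / 105.7 = 8.2053

8.2053


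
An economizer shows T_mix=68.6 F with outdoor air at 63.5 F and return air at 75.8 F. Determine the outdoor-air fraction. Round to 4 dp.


frac = (68.6 - 75.8) / (63.5 - 75.8) = 0.5854

0.5854


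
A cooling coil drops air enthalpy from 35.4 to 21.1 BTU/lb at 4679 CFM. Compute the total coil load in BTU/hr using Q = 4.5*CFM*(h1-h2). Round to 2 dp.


Q = 4.5 * 4679 * (35.4 - 21.1) = 301093.65 BTU/hr

301093.65 BTU/hr


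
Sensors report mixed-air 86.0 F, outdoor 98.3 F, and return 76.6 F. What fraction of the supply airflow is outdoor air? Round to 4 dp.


frac = (86.0 - 76.6) / (98.3 - 76.6) = 0.4332

0.4332


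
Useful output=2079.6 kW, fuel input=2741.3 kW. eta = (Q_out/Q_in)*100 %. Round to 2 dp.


eta = (2079.6/2741.3)*100 = 75.86 %

75.86 %


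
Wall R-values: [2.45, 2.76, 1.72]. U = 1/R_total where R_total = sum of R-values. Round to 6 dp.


R_total = 2.45 + 2.76 + 1.72 = 6.93
U = 1/6.93 = 0.144300

0.144300


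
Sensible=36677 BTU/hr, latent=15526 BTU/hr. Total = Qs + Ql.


Qt = 36677 + 15526 = 52203 BTU/hr

52203 BTU/hr


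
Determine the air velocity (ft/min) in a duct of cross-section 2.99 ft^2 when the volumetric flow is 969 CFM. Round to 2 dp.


V = 969 / 2.99 = 324.08 ft/min

324.08 ft/min


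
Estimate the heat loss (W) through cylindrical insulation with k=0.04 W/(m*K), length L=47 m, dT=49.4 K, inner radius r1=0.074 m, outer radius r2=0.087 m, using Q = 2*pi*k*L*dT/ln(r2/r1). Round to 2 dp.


Q = 2*pi*0.04*47*49.4/ln(0.087/0.074) = 3605.54 W

3605.54 W


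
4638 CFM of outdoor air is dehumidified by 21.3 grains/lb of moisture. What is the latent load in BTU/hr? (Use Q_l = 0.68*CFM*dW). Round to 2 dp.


Q = 0.68 * 4638 * 21.3 = 67176.79 BTU/hr

67176.79 BTU/hr


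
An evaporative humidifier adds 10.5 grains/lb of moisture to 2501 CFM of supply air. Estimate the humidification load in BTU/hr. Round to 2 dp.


Q = 0.68 * 2501 * 10.5 = 17857.14 BTU/hr

17857.14 BTU/hr


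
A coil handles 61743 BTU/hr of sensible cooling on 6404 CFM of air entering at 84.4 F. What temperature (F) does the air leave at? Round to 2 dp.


dT = 61743/(1.08*6404) = 8.9271
T_leave = 84.4 - 8.9271 = 75.47 F

75.47 F


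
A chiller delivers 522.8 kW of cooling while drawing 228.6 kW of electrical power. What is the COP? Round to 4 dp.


COP = 522.8 / 228.6 = 2.2870

2.2870


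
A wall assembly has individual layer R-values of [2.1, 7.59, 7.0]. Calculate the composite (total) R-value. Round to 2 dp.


R_total = 2.1 + 7.59 + 7.0 = 16.69

16.69


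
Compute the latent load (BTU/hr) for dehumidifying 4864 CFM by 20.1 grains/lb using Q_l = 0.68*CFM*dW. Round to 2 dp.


Q = 0.68 * 4864 * 20.1 = 66481.15 BTU/hr

66481.15 BTU/hr


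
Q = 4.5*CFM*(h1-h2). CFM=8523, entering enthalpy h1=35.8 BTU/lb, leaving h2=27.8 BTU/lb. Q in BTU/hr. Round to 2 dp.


Q = 4.5 * 8523 * (35.8 - 27.8) = 306828.00 BTU/hr

306828.00 BTU/hr


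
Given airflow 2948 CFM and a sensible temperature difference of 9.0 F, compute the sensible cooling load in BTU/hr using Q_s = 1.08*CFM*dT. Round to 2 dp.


Q = 1.08 * 2948 * 9.0 = 28654.56 BTU/hr

28654.56 BTU/hr


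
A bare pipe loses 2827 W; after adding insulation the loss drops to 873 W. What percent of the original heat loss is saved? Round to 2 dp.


Savings = ((2827-873)/2827)*100 = 69.12 %

69.12 %


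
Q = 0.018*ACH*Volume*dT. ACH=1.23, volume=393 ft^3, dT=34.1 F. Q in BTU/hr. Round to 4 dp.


Q = 0.018 * 1.23 * 393 * 34.1 = 296.7048 BTU/hr

296.7048 BTU/hr


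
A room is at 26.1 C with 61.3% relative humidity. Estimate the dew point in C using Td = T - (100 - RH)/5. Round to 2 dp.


Td = 26.1 - (100-61.3)/5 = 18.36 C

18.36 C


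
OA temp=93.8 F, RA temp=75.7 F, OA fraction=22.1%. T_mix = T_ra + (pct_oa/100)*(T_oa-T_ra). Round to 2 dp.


T_mix = 75.7 + (22.1/100)*(93.8-75.7) = 79.70 F

79.70 F


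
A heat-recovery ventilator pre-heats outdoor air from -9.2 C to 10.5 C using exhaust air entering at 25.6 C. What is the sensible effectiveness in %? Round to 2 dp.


eff = (10.5-(-9.2))/(25.6-(-9.2))*100 = 56.61 %

56.61 %


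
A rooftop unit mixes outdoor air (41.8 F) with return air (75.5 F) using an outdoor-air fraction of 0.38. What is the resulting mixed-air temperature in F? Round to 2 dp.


T_mix = 0.38*41.8 + 0.62*75.5 = 62.69 F

62.69 F


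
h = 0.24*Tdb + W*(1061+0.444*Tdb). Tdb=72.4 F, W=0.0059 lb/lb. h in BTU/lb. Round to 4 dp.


h = 0.24*72.4 + 0.0059*(1061+0.444*72.4) = 23.8256 BTU/lb

23.8256 BTU/lb


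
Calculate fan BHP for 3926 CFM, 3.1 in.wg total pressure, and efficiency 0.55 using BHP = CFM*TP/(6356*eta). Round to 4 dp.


BHP = 3926 * 3.1 / (6356 * 0.55) = 3.4815 hp

3.4815 hp


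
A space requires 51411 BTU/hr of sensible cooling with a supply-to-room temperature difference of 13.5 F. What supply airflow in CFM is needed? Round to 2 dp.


CFM = 51411 / (1.08 * 13.5) = 3526.13

3526.13 CFM


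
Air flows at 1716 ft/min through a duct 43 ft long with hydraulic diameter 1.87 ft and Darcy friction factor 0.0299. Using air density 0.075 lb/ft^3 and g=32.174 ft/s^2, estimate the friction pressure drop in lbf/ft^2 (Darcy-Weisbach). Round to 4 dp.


v_fps = 1716/60 = 28.6 ft/s
dp = 0.0299*(43/1.87)*0.075*28.6^2/(2*32.174) = 0.6555 lbf/ft^2

0.6555 lbf/ft^2


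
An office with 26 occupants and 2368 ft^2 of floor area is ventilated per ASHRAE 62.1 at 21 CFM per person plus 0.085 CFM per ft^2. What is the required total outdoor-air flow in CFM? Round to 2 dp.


Total = 26*21 + 2368*0.085 = 747.28 CFM

747.28 CFM


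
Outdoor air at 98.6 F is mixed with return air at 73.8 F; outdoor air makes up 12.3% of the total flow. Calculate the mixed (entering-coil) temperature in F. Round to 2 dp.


T_mix = 73.8 + (12.3/100)*(98.6-73.8) = 76.85 F

76.85 F


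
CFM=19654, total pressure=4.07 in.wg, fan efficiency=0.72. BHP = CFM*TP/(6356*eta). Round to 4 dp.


BHP = 19654 * 4.07 / (6356 * 0.72) = 17.4795 hp

17.4795 hp


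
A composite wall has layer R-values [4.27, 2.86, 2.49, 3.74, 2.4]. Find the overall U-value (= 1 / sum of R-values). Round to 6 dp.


R_total = 4.27 + 2.86 + 2.49 + 3.74 + 2.4 = 15.76
U = 1/15.76 = 0.063452

0.063452


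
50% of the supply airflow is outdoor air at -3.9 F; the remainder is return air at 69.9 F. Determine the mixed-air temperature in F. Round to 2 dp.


T_mix = 0.5*(-3.9) + 0.5*69.9 = 33.00 F

33.00 F


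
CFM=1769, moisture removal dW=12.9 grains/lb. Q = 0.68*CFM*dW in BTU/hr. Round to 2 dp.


Q = 0.68 * 1769 * 12.9 = 15517.67 BTU/hr

15517.67 BTU/hr


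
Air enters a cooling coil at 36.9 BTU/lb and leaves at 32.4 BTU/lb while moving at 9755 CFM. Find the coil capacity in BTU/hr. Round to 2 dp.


Q = 4.5 * 9755 * (36.9 - 32.4) = 197538.75 BTU/hr

197538.75 BTU/hr


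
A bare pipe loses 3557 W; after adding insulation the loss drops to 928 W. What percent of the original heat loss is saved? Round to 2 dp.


Savings = ((3557-928)/3557)*100 = 73.91 %

73.91 %


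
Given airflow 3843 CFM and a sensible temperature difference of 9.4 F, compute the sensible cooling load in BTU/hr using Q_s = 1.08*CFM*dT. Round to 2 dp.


Q = 1.08 * 3843 * 9.4 = 39014.14 BTU/hr

39014.14 BTU/hr


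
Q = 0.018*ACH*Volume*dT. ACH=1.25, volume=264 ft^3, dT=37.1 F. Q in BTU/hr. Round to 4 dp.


Q = 0.018 * 1.25 * 264 * 37.1 = 220.3740 BTU/hr

220.3740 BTU/hr


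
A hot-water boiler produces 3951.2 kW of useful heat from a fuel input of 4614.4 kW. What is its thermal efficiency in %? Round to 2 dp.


eta = (3951.2/4614.4)*100 = 85.63 %

85.63 %


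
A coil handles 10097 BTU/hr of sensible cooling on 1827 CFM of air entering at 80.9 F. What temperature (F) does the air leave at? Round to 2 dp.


dT = 10097/(1.08*1827) = 5.1172
T_leave = 80.9 - 5.1172 = 75.78 F

75.78 F


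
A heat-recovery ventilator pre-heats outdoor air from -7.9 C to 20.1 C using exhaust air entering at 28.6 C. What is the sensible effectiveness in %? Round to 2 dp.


eff = (20.1-(-7.9))/(28.6-(-7.9))*100 = 76.71 %

76.71 %


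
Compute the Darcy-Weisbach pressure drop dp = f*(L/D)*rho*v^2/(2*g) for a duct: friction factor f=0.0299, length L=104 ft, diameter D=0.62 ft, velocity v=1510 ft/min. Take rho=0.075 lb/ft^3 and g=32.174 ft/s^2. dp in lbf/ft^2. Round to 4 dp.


v_fps = 1510/60 = 25.1667 ft/s
dp = 0.0299*(104/0.62)*0.075*25.1667^2/(2*32.174) = 3.7025 lbf/ft^2

3.7025 lbf/ft^2


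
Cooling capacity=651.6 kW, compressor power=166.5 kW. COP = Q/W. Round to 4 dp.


COP = 651.6 / 166.5 = 3.9135

3.9135


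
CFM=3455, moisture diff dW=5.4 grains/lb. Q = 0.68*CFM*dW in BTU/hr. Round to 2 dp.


Q = 0.68 * 3455 * 5.4 = 12686.76 BTU/hr

12686.76 BTU/hr


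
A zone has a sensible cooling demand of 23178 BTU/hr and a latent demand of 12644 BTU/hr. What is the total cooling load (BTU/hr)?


Qt = 23178 + 12644 = 35822 BTU/hr

35822 BTU/hr


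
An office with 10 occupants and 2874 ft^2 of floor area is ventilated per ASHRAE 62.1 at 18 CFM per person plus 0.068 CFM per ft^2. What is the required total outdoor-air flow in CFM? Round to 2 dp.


Total = 10*18 + 2874*0.068 = 375.43 CFM

375.43 CFM


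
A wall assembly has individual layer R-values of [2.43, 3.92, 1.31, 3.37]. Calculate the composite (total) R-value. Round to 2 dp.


R_total = 2.43 + 3.92 + 1.31 + 3.37 = 11.03

11.03


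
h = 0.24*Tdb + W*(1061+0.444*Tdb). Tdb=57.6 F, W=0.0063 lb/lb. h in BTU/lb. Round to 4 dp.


h = 0.24*57.6 + 0.0063*(1061+0.444*57.6) = 20.6694 BTU/lb

20.6694 BTU/lb


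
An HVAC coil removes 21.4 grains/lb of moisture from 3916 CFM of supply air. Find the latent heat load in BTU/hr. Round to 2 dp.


Q = 0.68 * 3916 * 21.4 = 56985.63 BTU/hr

56985.63 BTU/hr


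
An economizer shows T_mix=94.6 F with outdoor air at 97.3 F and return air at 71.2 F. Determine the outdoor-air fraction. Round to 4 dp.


frac = (94.6 - 71.2) / (97.3 - 71.2) = 0.8966

0.8966


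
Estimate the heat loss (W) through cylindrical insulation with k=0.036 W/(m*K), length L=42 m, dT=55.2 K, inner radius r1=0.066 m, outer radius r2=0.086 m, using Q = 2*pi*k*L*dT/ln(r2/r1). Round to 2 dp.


Q = 2*pi*0.036*42*55.2/ln(0.086/0.066) = 1981.20 W

1981.20 W


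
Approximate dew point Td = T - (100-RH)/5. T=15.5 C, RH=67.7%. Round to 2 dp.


Td = 15.5 - (100-67.7)/5 = 9.04 C

9.04 C


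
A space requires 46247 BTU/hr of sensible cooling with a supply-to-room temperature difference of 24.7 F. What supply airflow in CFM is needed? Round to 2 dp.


CFM = 46247 / (1.08 * 24.7) = 1733.66

1733.66 CFM


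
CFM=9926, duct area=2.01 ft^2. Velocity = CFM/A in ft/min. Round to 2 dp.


V = 9926 / 2.01 = 4938.31 ft/min

4938.31 ft/min


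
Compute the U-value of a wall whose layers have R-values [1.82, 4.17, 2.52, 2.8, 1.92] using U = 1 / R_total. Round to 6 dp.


R_total = 1.82 + 4.17 + 2.52 + 2.8 + 1.92 = 13.23
U = 1/13.23 = 0.075586

0.075586


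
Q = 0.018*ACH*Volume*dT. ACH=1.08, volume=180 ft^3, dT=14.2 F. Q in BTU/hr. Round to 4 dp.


Q = 0.018 * 1.08 * 180 * 14.2 = 49.6886 BTU/hr

49.6886 BTU/hr


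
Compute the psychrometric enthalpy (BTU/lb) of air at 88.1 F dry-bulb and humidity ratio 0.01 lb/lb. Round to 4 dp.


h = 0.24*88.1 + 0.01*(1061+0.444*88.1) = 32.1452 BTU/lb

32.1452 BTU/lb


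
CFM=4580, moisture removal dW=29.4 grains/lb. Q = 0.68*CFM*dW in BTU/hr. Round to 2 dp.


Q = 0.68 * 4580 * 29.4 = 91563.36 BTU/hr

91563.36 BTU/hr


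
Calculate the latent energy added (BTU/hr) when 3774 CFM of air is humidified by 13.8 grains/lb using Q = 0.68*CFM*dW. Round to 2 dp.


Q = 0.68 * 3774 * 13.8 = 35415.22 BTU/hr

35415.22 BTU/hr


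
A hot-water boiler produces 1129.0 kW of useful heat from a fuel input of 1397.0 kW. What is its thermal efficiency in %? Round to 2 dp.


eta = (1129.0/1397.0)*100 = 80.82 %

80.82 %


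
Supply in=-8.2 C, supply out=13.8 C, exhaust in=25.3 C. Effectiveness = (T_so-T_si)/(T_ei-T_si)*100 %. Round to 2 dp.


eff = (13.8-(-8.2))/(25.3-(-8.2))*100 = 65.67 %

65.67 %


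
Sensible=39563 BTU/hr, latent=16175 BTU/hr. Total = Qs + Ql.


Qt = 39563 + 16175 = 55738 BTU/hr

55738 BTU/hr


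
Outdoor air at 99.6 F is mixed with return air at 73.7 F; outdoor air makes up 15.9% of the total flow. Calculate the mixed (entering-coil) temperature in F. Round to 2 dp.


T_mix = 73.7 + (15.9/100)*(99.6-73.7) = 77.82 F

77.82 F


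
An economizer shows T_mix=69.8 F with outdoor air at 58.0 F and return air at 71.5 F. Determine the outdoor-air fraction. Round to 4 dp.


frac = (69.8 - 71.5) / (58.0 - 71.5) = 0.1259

0.1259


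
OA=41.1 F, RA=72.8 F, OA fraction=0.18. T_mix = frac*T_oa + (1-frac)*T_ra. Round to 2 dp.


T_mix = 0.18*41.1 + 0.82*72.8 = 67.09 F

67.09 F


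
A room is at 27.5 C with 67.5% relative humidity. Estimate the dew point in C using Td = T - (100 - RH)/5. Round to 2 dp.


Td = 27.5 - (100-67.5)/5 = 21.00 C

21.00 C


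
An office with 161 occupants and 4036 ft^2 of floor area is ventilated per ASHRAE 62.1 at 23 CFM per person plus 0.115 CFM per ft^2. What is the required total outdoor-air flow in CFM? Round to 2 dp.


Total = 161*23 + 4036*0.115 = 4167.14 CFM

4167.14 CFM


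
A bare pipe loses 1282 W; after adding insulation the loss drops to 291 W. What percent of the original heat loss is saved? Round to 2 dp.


Savings = ((1282-291)/1282)*100 = 77.30 %

77.30 %


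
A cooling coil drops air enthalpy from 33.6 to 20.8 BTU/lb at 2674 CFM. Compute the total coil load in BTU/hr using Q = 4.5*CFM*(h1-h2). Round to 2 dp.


Q = 4.5 * 2674 * (33.6 - 20.8) = 154022.40 BTU/hr

154022.40 BTU/hr
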